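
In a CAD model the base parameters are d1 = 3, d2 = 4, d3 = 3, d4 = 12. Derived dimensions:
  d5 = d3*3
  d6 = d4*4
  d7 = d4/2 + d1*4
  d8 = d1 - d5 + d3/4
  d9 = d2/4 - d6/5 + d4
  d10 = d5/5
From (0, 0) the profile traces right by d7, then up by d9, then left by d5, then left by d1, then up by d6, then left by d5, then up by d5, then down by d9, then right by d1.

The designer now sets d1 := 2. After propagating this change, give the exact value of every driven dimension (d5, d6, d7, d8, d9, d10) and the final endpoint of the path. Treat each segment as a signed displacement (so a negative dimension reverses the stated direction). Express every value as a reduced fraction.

Apply edit: d1 := 2
  d5 = d3*3 = 9
  d6 = d4*4 = 48
  d7 = d4/2 + d1*4 = 14
  d8 = d1 - d5 + d3/4 = -25/4
  d9 = d2/4 - d6/5 + d4 = 17/5
  d10 = d5/5 = 9/5
Walk from origin (0, 0):
  seg 1: right by d7 = 14 → (14, 0)
  seg 2: up by d9 = 17/5 → (14, 17/5)
  seg 3: left by d5 = 9 → (5, 17/5)
  seg 4: left by d1 = 2 → (3, 17/5)
  seg 5: up by d6 = 48 → (3, 257/5)
  seg 6: left by d5 = 9 → (-6, 257/5)
  seg 7: up by d5 = 9 → (-6, 302/5)
  seg 8: down by d9 = 17/5 → (-6, 57)
  seg 9: right by d1 = 2 → (-4, 57)

d5 = 9
d6 = 48
d7 = 14
d8 = -25/4
d9 = 17/5
d10 = 9/5
endpoint = (-4, 57)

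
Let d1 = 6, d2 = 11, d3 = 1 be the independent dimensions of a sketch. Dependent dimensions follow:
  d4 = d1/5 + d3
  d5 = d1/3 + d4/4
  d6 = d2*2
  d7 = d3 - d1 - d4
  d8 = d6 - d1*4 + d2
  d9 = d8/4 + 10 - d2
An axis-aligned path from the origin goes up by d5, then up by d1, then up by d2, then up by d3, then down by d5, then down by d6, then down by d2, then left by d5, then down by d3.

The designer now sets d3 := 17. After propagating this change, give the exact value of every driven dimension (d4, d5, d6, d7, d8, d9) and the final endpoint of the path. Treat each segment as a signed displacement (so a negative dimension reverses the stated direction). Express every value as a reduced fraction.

Apply edit: d3 := 17
  d4 = d1/5 + d3 = 91/5
  d5 = d1/3 + d4/4 = 131/20
  d6 = d2*2 = 22
  d7 = d3 - d1 - d4 = -36/5
  d8 = d6 - d1*4 + d2 = 9
  d9 = d8/4 + 10 - d2 = 5/4
Walk from origin (0, 0):
  seg 1: up by d5 = 131/20 → (0, 131/20)
  seg 2: up by d1 = 6 → (0, 251/20)
  seg 3: up by d2 = 11 → (0, 471/20)
  seg 4: up by d3 = 17 → (0, 811/20)
  seg 5: down by d5 = 131/20 → (0, 34)
  seg 6: down by d6 = 22 → (0, 12)
  seg 7: down by d2 = 11 → (0, 1)
  seg 8: left by d5 = 131/20 → (-131/20, 1)
  seg 9: down by d3 = 17 → (-131/20, -16)

d4 = 91/5
d5 = 131/20
d6 = 22
d7 = -36/5
d8 = 9
d9 = 5/4
endpoint = (-131/20, -16)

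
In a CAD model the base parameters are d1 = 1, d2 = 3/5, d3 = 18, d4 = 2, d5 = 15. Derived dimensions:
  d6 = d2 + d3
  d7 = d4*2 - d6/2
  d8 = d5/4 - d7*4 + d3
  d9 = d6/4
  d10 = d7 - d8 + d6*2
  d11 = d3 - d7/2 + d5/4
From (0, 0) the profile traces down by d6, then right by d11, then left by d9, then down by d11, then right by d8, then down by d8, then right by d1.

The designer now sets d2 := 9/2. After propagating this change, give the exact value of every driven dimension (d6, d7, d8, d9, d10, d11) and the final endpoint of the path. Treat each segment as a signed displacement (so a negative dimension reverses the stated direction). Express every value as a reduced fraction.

Apply edit: d2 := 9/2
  d6 = d2 + d3 = 45/2
  d7 = d4*2 - d6/2 = -29/4
  d8 = d5/4 - d7*4 + d3 = 203/4
  d9 = d6/4 = 45/8
  d10 = d7 - d8 + d6*2 = -13
  d11 = d3 - d7/2 + d5/4 = 203/8
Walk from origin (0, 0):
  seg 1: down by d6 = 45/2 → (0, -45/2)
  seg 2: right by d11 = 203/8 → (203/8, -45/2)
  seg 3: left by d9 = 45/8 → (79/4, -45/2)
  seg 4: down by d11 = 203/8 → (79/4, -383/8)
  seg 5: right by d8 = 203/4 → (141/2, -383/8)
  seg 6: down by d8 = 203/4 → (141/2, -789/8)
  seg 7: right by d1 = 1 → (143/2, -789/8)

d6 = 45/2
d7 = -29/4
d8 = 203/4
d9 = 45/8
d10 = -13
d11 = 203/8
endpoint = (143/2, -789/8)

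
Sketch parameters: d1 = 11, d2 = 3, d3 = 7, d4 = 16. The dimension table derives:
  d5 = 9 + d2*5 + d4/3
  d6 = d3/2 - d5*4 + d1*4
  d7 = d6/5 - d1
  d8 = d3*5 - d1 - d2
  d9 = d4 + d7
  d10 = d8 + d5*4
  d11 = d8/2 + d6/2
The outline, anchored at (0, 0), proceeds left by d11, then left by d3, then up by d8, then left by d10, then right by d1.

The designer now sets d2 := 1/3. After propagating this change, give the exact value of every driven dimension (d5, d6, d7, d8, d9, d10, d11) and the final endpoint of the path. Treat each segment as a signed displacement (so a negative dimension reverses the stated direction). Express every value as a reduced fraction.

Apply edit: d2 := 1/3
  d5 = 9 + d2*5 + d4/3 = 16
  d6 = d3/2 - d5*4 + d1*4 = -33/2
  d7 = d6/5 - d1 = -143/10
  d8 = d3*5 - d1 - d2 = 71/3
  d9 = d4 + d7 = 17/10
  d10 = d8 + d5*4 = 263/3
  d11 = d8/2 + d6/2 = 43/12
Walk from origin (0, 0):
  seg 1: left by d11 = 43/12 → (-43/12, 0)
  seg 2: left by d3 = 7 → (-127/12, 0)
  seg 3: up by d8 = 71/3 → (-127/12, 71/3)
  seg 4: left by d10 = 263/3 → (-393/4, 71/3)
  seg 5: right by d1 = 11 → (-349/4, 71/3)

d5 = 16
d6 = -33/2
d7 = -143/10
d8 = 71/3
d9 = 17/10
d10 = 263/3
d11 = 43/12
endpoint = (-349/4, 71/3)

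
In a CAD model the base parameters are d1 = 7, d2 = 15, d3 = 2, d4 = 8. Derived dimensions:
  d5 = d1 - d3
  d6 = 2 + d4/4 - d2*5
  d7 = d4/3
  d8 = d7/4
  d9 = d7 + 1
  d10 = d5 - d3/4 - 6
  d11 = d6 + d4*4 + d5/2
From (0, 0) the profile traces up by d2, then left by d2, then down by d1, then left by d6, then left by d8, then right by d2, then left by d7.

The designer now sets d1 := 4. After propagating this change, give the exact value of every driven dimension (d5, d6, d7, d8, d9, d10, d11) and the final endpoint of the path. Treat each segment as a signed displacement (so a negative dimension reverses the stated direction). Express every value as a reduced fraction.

d5 = 2
d6 = -71
d7 = 8/3
d8 = 2/3
d9 = 11/3
d10 = -9/2
d11 = -38
endpoint = (203/3, 11)

Apply edit: d1 := 4
  d5 = d1 - d3 = 2
  d6 = 2 + d4/4 - d2*5 = -71
  d7 = d4/3 = 8/3
  d8 = d7/4 = 2/3
  d9 = d7 + 1 = 11/3
  d10 = d5 - d3/4 - 6 = -9/2
  d11 = d6 + d4*4 + d5/2 = -38
Walk from origin (0, 0):
  seg 1: up by d2 = 15 → (0, 15)
  seg 2: left by d2 = 15 → (-15, 15)
  seg 3: down by d1 = 4 → (-15, 11)
  seg 4: left by d6 = -71 → (56, 11)
  seg 5: left by d8 = 2/3 → (166/3, 11)
  seg 6: right by d2 = 15 → (211/3, 11)
  seg 7: left by d7 = 8/3 → (203/3, 11)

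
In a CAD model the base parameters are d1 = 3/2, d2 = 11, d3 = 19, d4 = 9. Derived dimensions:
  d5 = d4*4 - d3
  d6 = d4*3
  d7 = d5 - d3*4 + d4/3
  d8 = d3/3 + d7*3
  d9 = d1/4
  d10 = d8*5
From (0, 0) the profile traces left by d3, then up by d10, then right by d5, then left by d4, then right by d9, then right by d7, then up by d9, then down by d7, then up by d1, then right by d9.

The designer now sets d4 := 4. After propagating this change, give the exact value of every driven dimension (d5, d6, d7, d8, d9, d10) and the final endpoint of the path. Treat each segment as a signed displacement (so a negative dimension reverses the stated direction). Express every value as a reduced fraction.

d5 = -3
d6 = 12
d7 = -233/3
d8 = -680/3
d9 = 3/8
d10 = -3400/3
endpoint = (-1235/12, -25291/24)

Apply edit: d4 := 4
  d5 = d4*4 - d3 = -3
  d6 = d4*3 = 12
  d7 = d5 - d3*4 + d4/3 = -233/3
  d8 = d3/3 + d7*3 = -680/3
  d9 = d1/4 = 3/8
  d10 = d8*5 = -3400/3
Walk from origin (0, 0):
  seg 1: left by d3 = 19 → (-19, 0)
  seg 2: up by d10 = -3400/3 → (-19, -3400/3)
  seg 3: right by d5 = -3 → (-22, -3400/3)
  seg 4: left by d4 = 4 → (-26, -3400/3)
  seg 5: right by d9 = 3/8 → (-205/8, -3400/3)
  seg 6: right by d7 = -233/3 → (-2479/24, -3400/3)
  seg 7: up by d9 = 3/8 → (-2479/24, -27191/24)
  seg 8: down by d7 = -233/3 → (-2479/24, -25327/24)
  seg 9: up by d1 = 3/2 → (-2479/24, -25291/24)
  seg 10: right by d9 = 3/8 → (-1235/12, -25291/24)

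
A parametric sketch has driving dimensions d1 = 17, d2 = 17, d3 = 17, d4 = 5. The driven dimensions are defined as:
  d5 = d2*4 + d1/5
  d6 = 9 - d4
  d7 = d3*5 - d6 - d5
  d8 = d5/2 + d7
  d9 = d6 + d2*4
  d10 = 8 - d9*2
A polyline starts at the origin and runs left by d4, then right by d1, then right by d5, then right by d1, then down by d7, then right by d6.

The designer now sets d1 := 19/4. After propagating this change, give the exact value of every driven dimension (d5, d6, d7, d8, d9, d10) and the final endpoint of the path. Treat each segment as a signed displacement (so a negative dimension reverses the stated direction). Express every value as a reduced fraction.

d5 = 1379/20
d6 = 4
d7 = 241/20
d8 = 1861/40
d9 = 72
d10 = -136
endpoint = (1549/20, -241/20)

Apply edit: d1 := 19/4
  d5 = d2*4 + d1/5 = 1379/20
  d6 = 9 - d4 = 4
  d7 = d3*5 - d6 - d5 = 241/20
  d8 = d5/2 + d7 = 1861/40
  d9 = d6 + d2*4 = 72
  d10 = 8 - d9*2 = -136
Walk from origin (0, 0):
  seg 1: left by d4 = 5 → (-5, 0)
  seg 2: right by d1 = 19/4 → (-1/4, 0)
  seg 3: right by d5 = 1379/20 → (687/10, 0)
  seg 4: right by d1 = 19/4 → (1469/20, 0)
  seg 5: down by d7 = 241/20 → (1469/20, -241/20)
  seg 6: right by d6 = 4 → (1549/20, -241/20)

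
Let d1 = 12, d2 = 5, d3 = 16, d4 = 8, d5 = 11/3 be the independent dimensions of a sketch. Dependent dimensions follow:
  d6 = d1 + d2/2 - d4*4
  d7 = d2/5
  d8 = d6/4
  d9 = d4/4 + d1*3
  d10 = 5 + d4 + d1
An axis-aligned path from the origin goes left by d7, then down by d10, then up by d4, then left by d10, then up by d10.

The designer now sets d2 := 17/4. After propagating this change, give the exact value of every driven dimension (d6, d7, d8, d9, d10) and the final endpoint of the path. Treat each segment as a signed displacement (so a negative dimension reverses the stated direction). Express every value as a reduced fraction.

Apply edit: d2 := 17/4
  d6 = d1 + d2/2 - d4*4 = -143/8
  d7 = d2/5 = 17/20
  d8 = d6/4 = -143/32
  d9 = d4/4 + d1*3 = 38
  d10 = 5 + d4 + d1 = 25
Walk from origin (0, 0):
  seg 1: left by d7 = 17/20 → (-17/20, 0)
  seg 2: down by d10 = 25 → (-17/20, -25)
  seg 3: up by d4 = 8 → (-17/20, -17)
  seg 4: left by d10 = 25 → (-517/20, -17)
  seg 5: up by d10 = 25 → (-517/20, 8)

d6 = -143/8
d7 = 17/20
d8 = -143/32
d9 = 38
d10 = 25
endpoint = (-517/20, 8)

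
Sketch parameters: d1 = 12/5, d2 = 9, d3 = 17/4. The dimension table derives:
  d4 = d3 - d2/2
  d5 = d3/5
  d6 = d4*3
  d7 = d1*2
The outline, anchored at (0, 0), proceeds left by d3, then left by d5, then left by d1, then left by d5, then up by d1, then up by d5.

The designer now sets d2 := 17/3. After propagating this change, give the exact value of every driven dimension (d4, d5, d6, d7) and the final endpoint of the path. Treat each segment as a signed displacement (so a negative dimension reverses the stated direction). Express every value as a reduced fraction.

d4 = 17/12
d5 = 17/20
d6 = 17/4
d7 = 24/5
endpoint = (-167/20, 13/4)

Apply edit: d2 := 17/3
  d4 = d3 - d2/2 = 17/12
  d5 = d3/5 = 17/20
  d6 = d4*3 = 17/4
  d7 = d1*2 = 24/5
Walk from origin (0, 0):
  seg 1: left by d3 = 17/4 → (-17/4, 0)
  seg 2: left by d5 = 17/20 → (-51/10, 0)
  seg 3: left by d1 = 12/5 → (-15/2, 0)
  seg 4: left by d5 = 17/20 → (-167/20, 0)
  seg 5: up by d1 = 12/5 → (-167/20, 12/5)
  seg 6: up by d5 = 17/20 → (-167/20, 13/4)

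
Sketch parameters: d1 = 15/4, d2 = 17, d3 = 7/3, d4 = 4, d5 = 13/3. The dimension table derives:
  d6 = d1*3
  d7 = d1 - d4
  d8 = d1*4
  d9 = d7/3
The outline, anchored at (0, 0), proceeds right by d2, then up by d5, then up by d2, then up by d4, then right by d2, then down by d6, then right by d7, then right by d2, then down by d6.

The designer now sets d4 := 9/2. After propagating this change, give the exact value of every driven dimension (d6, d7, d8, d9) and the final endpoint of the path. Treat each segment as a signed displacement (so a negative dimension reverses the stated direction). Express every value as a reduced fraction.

Apply edit: d4 := 9/2
  d6 = d1*3 = 45/4
  d7 = d1 - d4 = -3/4
  d8 = d1*4 = 15
  d9 = d7/3 = -1/4
Walk from origin (0, 0):
  seg 1: right by d2 = 17 → (17, 0)
  seg 2: up by d5 = 13/3 → (17, 13/3)
  seg 3: up by d2 = 17 → (17, 64/3)
  seg 4: up by d4 = 9/2 → (17, 155/6)
  seg 5: right by d2 = 17 → (34, 155/6)
  seg 6: down by d6 = 45/4 → (34, 175/12)
  seg 7: right by d7 = -3/4 → (133/4, 175/12)
  seg 8: right by d2 = 17 → (201/4, 175/12)
  seg 9: down by d6 = 45/4 → (201/4, 10/3)

d6 = 45/4
d7 = -3/4
d8 = 15
d9 = -1/4
endpoint = (201/4, 10/3)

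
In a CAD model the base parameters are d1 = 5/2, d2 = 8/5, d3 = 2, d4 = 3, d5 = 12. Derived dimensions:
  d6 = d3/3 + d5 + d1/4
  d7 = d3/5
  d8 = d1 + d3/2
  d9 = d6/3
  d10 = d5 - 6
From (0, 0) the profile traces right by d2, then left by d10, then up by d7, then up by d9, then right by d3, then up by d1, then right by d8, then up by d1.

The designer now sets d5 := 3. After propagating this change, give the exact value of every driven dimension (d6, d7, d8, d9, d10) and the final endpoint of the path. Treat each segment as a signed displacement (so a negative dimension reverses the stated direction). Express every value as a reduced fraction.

d6 = 103/24
d7 = 2/5
d8 = 7/2
d9 = 103/72
d10 = -3
endpoint = (101/10, 2459/360)

Apply edit: d5 := 3
  d6 = d3/3 + d5 + d1/4 = 103/24
  d7 = d3/5 = 2/5
  d8 = d1 + d3/2 = 7/2
  d9 = d6/3 = 103/72
  d10 = d5 - 6 = -3
Walk from origin (0, 0):
  seg 1: right by d2 = 8/5 → (8/5, 0)
  seg 2: left by d10 = -3 → (23/5, 0)
  seg 3: up by d7 = 2/5 → (23/5, 2/5)
  seg 4: up by d9 = 103/72 → (23/5, 659/360)
  seg 5: right by d3 = 2 → (33/5, 659/360)
  seg 6: up by d1 = 5/2 → (33/5, 1559/360)
  seg 7: right by d8 = 7/2 → (101/10, 1559/360)
  seg 8: up by d1 = 5/2 → (101/10, 2459/360)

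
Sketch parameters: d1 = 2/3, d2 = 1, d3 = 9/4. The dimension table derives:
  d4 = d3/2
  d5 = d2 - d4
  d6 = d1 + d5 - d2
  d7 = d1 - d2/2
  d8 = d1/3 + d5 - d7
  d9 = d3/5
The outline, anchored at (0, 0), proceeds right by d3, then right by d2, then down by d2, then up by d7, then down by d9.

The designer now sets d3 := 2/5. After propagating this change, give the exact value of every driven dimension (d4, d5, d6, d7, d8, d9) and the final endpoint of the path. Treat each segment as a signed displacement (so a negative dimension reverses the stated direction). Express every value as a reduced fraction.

d4 = 1/5
d5 = 4/5
d6 = 7/15
d7 = 1/6
d8 = 77/90
d9 = 2/25
endpoint = (7/5, -137/150)

Apply edit: d3 := 2/5
  d4 = d3/2 = 1/5
  d5 = d2 - d4 = 4/5
  d6 = d1 + d5 - d2 = 7/15
  d7 = d1 - d2/2 = 1/6
  d8 = d1/3 + d5 - d7 = 77/90
  d9 = d3/5 = 2/25
Walk from origin (0, 0):
  seg 1: right by d3 = 2/5 → (2/5, 0)
  seg 2: right by d2 = 1 → (7/5, 0)
  seg 3: down by d2 = 1 → (7/5, -1)
  seg 4: up by d7 = 1/6 → (7/5, -5/6)
  seg 5: down by d9 = 2/25 → (7/5, -137/150)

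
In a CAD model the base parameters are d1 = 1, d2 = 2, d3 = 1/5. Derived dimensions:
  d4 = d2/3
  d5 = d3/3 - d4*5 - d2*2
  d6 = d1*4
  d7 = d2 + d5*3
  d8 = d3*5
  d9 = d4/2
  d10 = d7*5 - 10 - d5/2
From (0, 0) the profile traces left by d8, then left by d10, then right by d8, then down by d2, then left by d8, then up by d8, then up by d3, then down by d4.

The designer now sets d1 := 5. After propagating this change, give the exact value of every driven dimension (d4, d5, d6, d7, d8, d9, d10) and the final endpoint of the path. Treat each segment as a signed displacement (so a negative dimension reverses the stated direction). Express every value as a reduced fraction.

d4 = 2/3
d5 = -109/15
d6 = 20
d7 = -99/5
d8 = 1
d9 = 1/3
d10 = -3161/30
endpoint = (3131/30, -22/15)

Apply edit: d1 := 5
  d4 = d2/3 = 2/3
  d5 = d3/3 - d4*5 - d2*2 = -109/15
  d6 = d1*4 = 20
  d7 = d2 + d5*3 = -99/5
  d8 = d3*5 = 1
  d9 = d4/2 = 1/3
  d10 = d7*5 - 10 - d5/2 = -3161/30
Walk from origin (0, 0):
  seg 1: left by d8 = 1 → (-1, 0)
  seg 2: left by d10 = -3161/30 → (3131/30, 0)
  seg 3: right by d8 = 1 → (3161/30, 0)
  seg 4: down by d2 = 2 → (3161/30, -2)
  seg 5: left by d8 = 1 → (3131/30, -2)
  seg 6: up by d8 = 1 → (3131/30, -1)
  seg 7: up by d3 = 1/5 → (3131/30, -4/5)
  seg 8: down by d4 = 2/3 → (3131/30, -22/15)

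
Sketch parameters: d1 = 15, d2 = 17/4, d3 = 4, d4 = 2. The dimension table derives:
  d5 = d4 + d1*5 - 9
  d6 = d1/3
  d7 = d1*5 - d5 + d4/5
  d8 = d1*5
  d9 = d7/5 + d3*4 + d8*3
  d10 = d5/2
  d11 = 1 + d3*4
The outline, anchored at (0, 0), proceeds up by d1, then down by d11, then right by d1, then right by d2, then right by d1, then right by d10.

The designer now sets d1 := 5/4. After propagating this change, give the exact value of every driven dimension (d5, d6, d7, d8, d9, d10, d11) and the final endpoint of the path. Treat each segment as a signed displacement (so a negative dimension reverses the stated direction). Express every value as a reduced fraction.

Apply edit: d1 := 5/4
  d5 = d4 + d1*5 - 9 = -3/4
  d6 = d1/3 = 5/12
  d7 = d1*5 - d5 + d4/5 = 37/5
  d8 = d1*5 = 25/4
  d9 = d7/5 + d3*4 + d8*3 = 3623/100
  d10 = d5/2 = -3/8
  d11 = 1 + d3*4 = 17
Walk from origin (0, 0):
  seg 1: up by d1 = 5/4 → (0, 5/4)
  seg 2: down by d11 = 17 → (0, -63/4)
  seg 3: right by d1 = 5/4 → (5/4, -63/4)
  seg 4: right by d2 = 17/4 → (11/2, -63/4)
  seg 5: right by d1 = 5/4 → (27/4, -63/4)
  seg 6: right by d10 = -3/8 → (51/8, -63/4)

d5 = -3/4
d6 = 5/12
d7 = 37/5
d8 = 25/4
d9 = 3623/100
d10 = -3/8
d11 = 17
endpoint = (51/8, -63/4)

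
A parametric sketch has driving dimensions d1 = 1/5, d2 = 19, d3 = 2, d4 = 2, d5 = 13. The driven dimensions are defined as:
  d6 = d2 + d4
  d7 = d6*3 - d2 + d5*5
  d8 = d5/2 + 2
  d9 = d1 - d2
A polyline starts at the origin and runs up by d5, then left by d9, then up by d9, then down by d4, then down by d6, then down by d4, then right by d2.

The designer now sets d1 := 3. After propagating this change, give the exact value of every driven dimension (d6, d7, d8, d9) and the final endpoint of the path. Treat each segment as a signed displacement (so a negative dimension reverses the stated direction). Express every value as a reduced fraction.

d6 = 21
d7 = 109
d8 = 17/2
d9 = -16
endpoint = (35, -28)

Apply edit: d1 := 3
  d6 = d2 + d4 = 21
  d7 = d6*3 - d2 + d5*5 = 109
  d8 = d5/2 + 2 = 17/2
  d9 = d1 - d2 = -16
Walk from origin (0, 0):
  seg 1: up by d5 = 13 → (0, 13)
  seg 2: left by d9 = -16 → (16, 13)
  seg 3: up by d9 = -16 → (16, -3)
  seg 4: down by d4 = 2 → (16, -5)
  seg 5: down by d6 = 21 → (16, -26)
  seg 6: down by d4 = 2 → (16, -28)
  seg 7: right by d2 = 19 → (35, -28)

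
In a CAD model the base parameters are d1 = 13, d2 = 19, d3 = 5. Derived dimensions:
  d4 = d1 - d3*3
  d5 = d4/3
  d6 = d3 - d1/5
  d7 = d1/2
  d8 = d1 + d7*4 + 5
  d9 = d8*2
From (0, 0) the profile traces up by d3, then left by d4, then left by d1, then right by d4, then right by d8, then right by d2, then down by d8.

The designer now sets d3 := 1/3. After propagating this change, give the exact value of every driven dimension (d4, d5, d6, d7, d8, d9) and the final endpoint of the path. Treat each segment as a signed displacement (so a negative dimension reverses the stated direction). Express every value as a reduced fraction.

d4 = 12
d5 = 4
d6 = -34/15
d7 = 13/2
d8 = 44
d9 = 88
endpoint = (50, -131/3)

Apply edit: d3 := 1/3
  d4 = d1 - d3*3 = 12
  d5 = d4/3 = 4
  d6 = d3 - d1/5 = -34/15
  d7 = d1/2 = 13/2
  d8 = d1 + d7*4 + 5 = 44
  d9 = d8*2 = 88
Walk from origin (0, 0):
  seg 1: up by d3 = 1/3 → (0, 1/3)
  seg 2: left by d4 = 12 → (-12, 1/3)
  seg 3: left by d1 = 13 → (-25, 1/3)
  seg 4: right by d4 = 12 → (-13, 1/3)
  seg 5: right by d8 = 44 → (31, 1/3)
  seg 6: right by d2 = 19 → (50, 1/3)
  seg 7: down by d8 = 44 → (50, -131/3)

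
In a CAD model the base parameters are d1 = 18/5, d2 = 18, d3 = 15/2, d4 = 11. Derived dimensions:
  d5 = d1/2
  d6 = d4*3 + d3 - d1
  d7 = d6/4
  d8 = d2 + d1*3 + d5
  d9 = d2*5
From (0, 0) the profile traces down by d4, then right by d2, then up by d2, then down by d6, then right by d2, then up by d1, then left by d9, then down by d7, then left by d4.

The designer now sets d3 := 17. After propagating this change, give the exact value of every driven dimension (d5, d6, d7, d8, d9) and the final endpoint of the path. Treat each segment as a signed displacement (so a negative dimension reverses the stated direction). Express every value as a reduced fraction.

d5 = 9/5
d6 = 232/5
d7 = 58/5
d8 = 153/5
d9 = 90
endpoint = (-65, -237/5)

Apply edit: d3 := 17
  d5 = d1/2 = 9/5
  d6 = d4*3 + d3 - d1 = 232/5
  d7 = d6/4 = 58/5
  d8 = d2 + d1*3 + d5 = 153/5
  d9 = d2*5 = 90
Walk from origin (0, 0):
  seg 1: down by d4 = 11 → (0, -11)
  seg 2: right by d2 = 18 → (18, -11)
  seg 3: up by d2 = 18 → (18, 7)
  seg 4: down by d6 = 232/5 → (18, -197/5)
  seg 5: right by d2 = 18 → (36, -197/5)
  seg 6: up by d1 = 18/5 → (36, -179/5)
  seg 7: left by d9 = 90 → (-54, -179/5)
  seg 8: down by d7 = 58/5 → (-54, -237/5)
  seg 9: left by d4 = 11 → (-65, -237/5)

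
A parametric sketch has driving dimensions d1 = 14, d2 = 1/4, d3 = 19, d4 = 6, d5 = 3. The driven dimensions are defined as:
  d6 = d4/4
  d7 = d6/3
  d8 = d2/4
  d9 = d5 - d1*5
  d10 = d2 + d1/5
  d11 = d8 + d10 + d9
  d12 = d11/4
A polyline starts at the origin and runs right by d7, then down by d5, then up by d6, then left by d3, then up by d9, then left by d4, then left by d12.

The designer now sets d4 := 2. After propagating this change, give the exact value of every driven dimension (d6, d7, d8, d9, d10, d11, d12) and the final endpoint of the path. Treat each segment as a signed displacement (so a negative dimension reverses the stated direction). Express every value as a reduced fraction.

Apply edit: d4 := 2
  d6 = d4/4 = 1/2
  d7 = d6/3 = 1/6
  d8 = d2/4 = 1/16
  d9 = d5 - d1*5 = -67
  d10 = d2 + d1/5 = 61/20
  d11 = d8 + d10 + d9 = -5111/80
  d12 = d11/4 = -5111/320
Walk from origin (0, 0):
  seg 1: right by d7 = 1/6 → (1/6, 0)
  seg 2: down by d5 = 3 → (1/6, -3)
  seg 3: up by d6 = 1/2 → (1/6, -5/2)
  seg 4: left by d3 = 19 → (-113/6, -5/2)
  seg 5: up by d9 = -67 → (-113/6, -139/2)
  seg 6: left by d4 = 2 → (-125/6, -139/2)
  seg 7: left by d12 = -5111/320 → (-4667/960, -139/2)

d6 = 1/2
d7 = 1/6
d8 = 1/16
d9 = -67
d10 = 61/20
d11 = -5111/80
d12 = -5111/320
endpoint = (-4667/960, -139/2)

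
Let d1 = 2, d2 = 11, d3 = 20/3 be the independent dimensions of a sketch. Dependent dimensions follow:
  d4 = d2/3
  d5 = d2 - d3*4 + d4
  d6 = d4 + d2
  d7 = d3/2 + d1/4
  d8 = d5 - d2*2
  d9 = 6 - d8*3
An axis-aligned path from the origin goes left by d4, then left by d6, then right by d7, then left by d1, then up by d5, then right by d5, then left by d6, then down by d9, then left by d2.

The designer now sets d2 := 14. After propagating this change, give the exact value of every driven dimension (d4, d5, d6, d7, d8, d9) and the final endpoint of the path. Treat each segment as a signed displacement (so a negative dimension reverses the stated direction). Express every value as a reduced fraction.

d4 = 14/3
d5 = -8
d6 = 56/3
d7 = 23/6
d8 = -36
d9 = 114
endpoint = (-373/6, -122)

Apply edit: d2 := 14
  d4 = d2/3 = 14/3
  d5 = d2 - d3*4 + d4 = -8
  d6 = d4 + d2 = 56/3
  d7 = d3/2 + d1/4 = 23/6
  d8 = d5 - d2*2 = -36
  d9 = 6 - d8*3 = 114
Walk from origin (0, 0):
  seg 1: left by d4 = 14/3 → (-14/3, 0)
  seg 2: left by d6 = 56/3 → (-70/3, 0)
  seg 3: right by d7 = 23/6 → (-39/2, 0)
  seg 4: left by d1 = 2 → (-43/2, 0)
  seg 5: up by d5 = -8 → (-43/2, -8)
  seg 6: right by d5 = -8 → (-59/2, -8)
  seg 7: left by d6 = 56/3 → (-289/6, -8)
  seg 8: down by d9 = 114 → (-289/6, -122)
  seg 9: left by d2 = 14 → (-373/6, -122)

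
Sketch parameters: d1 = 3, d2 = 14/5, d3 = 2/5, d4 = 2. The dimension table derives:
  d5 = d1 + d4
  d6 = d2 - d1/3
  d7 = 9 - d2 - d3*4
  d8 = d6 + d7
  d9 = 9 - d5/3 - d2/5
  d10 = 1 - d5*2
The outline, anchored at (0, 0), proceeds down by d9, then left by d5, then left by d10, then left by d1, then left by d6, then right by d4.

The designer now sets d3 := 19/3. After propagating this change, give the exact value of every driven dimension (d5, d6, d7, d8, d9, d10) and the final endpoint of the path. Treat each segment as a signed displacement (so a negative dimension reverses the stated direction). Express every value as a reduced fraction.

Apply edit: d3 := 19/3
  d5 = d1 + d4 = 5
  d6 = d2 - d1/3 = 9/5
  d7 = 9 - d2 - d3*4 = -287/15
  d8 = d6 + d7 = -52/3
  d9 = 9 - d5/3 - d2/5 = 508/75
  d10 = 1 - d5*2 = -9
Walk from origin (0, 0):
  seg 1: down by d9 = 508/75 → (0, -508/75)
  seg 2: left by d5 = 5 → (-5, -508/75)
  seg 3: left by d10 = -9 → (4, -508/75)
  seg 4: left by d1 = 3 → (1, -508/75)
  seg 5: left by d6 = 9/5 → (-4/5, -508/75)
  seg 6: right by d4 = 2 → (6/5, -508/75)

d5 = 5
d6 = 9/5
d7 = -287/15
d8 = -52/3
d9 = 508/75
d10 = -9
endpoint = (6/5, -508/75)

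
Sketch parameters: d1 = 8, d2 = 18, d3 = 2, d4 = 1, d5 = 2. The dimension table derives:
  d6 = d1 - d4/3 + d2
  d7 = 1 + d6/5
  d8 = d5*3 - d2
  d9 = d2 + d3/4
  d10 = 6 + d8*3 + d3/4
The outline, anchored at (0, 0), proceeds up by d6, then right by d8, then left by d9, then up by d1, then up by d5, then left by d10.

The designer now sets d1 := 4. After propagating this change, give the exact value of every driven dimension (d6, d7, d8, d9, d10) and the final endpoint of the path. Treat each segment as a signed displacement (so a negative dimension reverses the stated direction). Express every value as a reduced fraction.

Apply edit: d1 := 4
  d6 = d1 - d4/3 + d2 = 65/3
  d7 = 1 + d6/5 = 16/3
  d8 = d5*3 - d2 = -12
  d9 = d2 + d3/4 = 37/2
  d10 = 6 + d8*3 + d3/4 = -59/2
Walk from origin (0, 0):
  seg 1: up by d6 = 65/3 → (0, 65/3)
  seg 2: right by d8 = -12 → (-12, 65/3)
  seg 3: left by d9 = 37/2 → (-61/2, 65/3)
  seg 4: up by d1 = 4 → (-61/2, 77/3)
  seg 5: up by d5 = 2 → (-61/2, 83/3)
  seg 6: left by d10 = -59/2 → (-1, 83/3)

d6 = 65/3
d7 = 16/3
d8 = -12
d9 = 37/2
d10 = -59/2
endpoint = (-1, 83/3)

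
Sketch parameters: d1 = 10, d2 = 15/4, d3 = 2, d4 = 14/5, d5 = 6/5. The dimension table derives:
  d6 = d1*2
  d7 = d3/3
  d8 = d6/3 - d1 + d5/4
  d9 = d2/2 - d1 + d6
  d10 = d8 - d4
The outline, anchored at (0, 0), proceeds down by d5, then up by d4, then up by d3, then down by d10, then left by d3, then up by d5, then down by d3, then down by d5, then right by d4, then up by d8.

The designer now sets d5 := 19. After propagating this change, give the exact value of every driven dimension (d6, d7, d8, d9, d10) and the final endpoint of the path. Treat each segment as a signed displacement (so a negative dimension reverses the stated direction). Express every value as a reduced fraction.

d6 = 20
d7 = 2/3
d8 = 17/12
d9 = 95/8
d10 = -83/60
endpoint = (4/5, -67/5)

Apply edit: d5 := 19
  d6 = d1*2 = 20
  d7 = d3/3 = 2/3
  d8 = d6/3 - d1 + d5/4 = 17/12
  d9 = d2/2 - d1 + d6 = 95/8
  d10 = d8 - d4 = -83/60
Walk from origin (0, 0):
  seg 1: down by d5 = 19 → (0, -19)
  seg 2: up by d4 = 14/5 → (0, -81/5)
  seg 3: up by d3 = 2 → (0, -71/5)
  seg 4: down by d10 = -83/60 → (0, -769/60)
  seg 5: left by d3 = 2 → (-2, -769/60)
  seg 6: up by d5 = 19 → (-2, 371/60)
  seg 7: down by d3 = 2 → (-2, 251/60)
  seg 8: down by d5 = 19 → (-2, -889/60)
  seg 9: right by d4 = 14/5 → (4/5, -889/60)
  seg 10: up by d8 = 17/12 → (4/5, -67/5)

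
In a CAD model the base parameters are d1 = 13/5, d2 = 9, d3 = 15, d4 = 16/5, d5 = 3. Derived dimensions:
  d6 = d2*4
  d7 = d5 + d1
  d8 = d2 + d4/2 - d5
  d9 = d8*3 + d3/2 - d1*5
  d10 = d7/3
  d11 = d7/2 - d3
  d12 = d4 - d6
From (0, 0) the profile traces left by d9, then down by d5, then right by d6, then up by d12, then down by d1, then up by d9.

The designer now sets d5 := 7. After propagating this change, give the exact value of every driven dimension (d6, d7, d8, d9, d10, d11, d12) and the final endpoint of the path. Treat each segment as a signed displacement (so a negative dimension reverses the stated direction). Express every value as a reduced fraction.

Apply edit: d5 := 7
  d6 = d2*4 = 36
  d7 = d5 + d1 = 48/5
  d8 = d2 + d4/2 - d5 = 18/5
  d9 = d8*3 + d3/2 - d1*5 = 53/10
  d10 = d7/3 = 16/5
  d11 = d7/2 - d3 = -51/5
  d12 = d4 - d6 = -164/5
Walk from origin (0, 0):
  seg 1: left by d9 = 53/10 → (-53/10, 0)
  seg 2: down by d5 = 7 → (-53/10, -7)
  seg 3: right by d6 = 36 → (307/10, -7)
  seg 4: up by d12 = -164/5 → (307/10, -199/5)
  seg 5: down by d1 = 13/5 → (307/10, -212/5)
  seg 6: up by d9 = 53/10 → (307/10, -371/10)

d6 = 36
d7 = 48/5
d8 = 18/5
d9 = 53/10
d10 = 16/5
d11 = -51/5
d12 = -164/5
endpoint = (307/10, -371/10)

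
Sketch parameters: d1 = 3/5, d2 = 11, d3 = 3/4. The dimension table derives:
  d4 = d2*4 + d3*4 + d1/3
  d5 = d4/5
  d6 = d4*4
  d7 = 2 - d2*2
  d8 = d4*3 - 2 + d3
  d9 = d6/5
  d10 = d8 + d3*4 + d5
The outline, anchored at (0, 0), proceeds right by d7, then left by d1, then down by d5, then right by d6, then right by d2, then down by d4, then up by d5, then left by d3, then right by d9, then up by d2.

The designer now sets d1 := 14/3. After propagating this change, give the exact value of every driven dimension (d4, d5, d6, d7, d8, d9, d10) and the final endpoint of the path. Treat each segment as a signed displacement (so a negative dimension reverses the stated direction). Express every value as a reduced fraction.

Apply edit: d1 := 14/3
  d4 = d2*4 + d3*4 + d1/3 = 437/9
  d5 = d4/5 = 437/45
  d6 = d4*4 = 1748/9
  d7 = 2 - d2*2 = -20
  d8 = d4*3 - 2 + d3 = 1733/12
  d9 = d6/5 = 1748/45
  d10 = d8 + d3*4 + d5 = 28283/180
Walk from origin (0, 0):
  seg 1: right by d7 = -20 → (-20, 0)
  seg 2: left by d1 = 14/3 → (-74/3, 0)
  seg 3: down by d5 = 437/45 → (-74/3, -437/45)
  seg 4: right by d6 = 1748/9 → (1526/9, -437/45)
  seg 5: right by d2 = 11 → (1625/9, -437/45)
  seg 6: down by d4 = 437/9 → (1625/9, -874/15)
  seg 7: up by d5 = 437/45 → (1625/9, -437/9)
  seg 8: left by d3 = 3/4 → (6473/36, -437/9)
  seg 9: right by d9 = 1748/45 → (4373/20, -437/9)
  seg 10: up by d2 = 11 → (4373/20, -338/9)

d4 = 437/9
d5 = 437/45
d6 = 1748/9
d7 = -20
d8 = 1733/12
d9 = 1748/45
d10 = 28283/180
endpoint = (4373/20, -338/9)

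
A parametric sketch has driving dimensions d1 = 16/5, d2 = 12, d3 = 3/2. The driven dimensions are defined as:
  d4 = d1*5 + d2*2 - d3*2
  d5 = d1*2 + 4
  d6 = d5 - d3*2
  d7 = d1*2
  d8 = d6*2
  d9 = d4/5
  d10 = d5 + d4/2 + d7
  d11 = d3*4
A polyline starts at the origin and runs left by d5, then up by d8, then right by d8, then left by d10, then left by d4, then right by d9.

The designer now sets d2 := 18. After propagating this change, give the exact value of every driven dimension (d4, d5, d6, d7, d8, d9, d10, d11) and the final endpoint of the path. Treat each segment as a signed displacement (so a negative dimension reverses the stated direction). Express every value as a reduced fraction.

Apply edit: d2 := 18
  d4 = d1*5 + d2*2 - d3*2 = 49
  d5 = d1*2 + 4 = 52/5
  d6 = d5 - d3*2 = 37/5
  d7 = d1*2 = 32/5
  d8 = d6*2 = 74/5
  d9 = d4/5 = 49/5
  d10 = d5 + d4/2 + d7 = 413/10
  d11 = d3*4 = 6
Walk from origin (0, 0):
  seg 1: left by d5 = 52/5 → (-52/5, 0)
  seg 2: up by d8 = 74/5 → (-52/5, 74/5)
  seg 3: right by d8 = 74/5 → (22/5, 74/5)
  seg 4: left by d10 = 413/10 → (-369/10, 74/5)
  seg 5: left by d4 = 49 → (-859/10, 74/5)
  seg 6: right by d9 = 49/5 → (-761/10, 74/5)

d4 = 49
d5 = 52/5
d6 = 37/5
d7 = 32/5
d8 = 74/5
d9 = 49/5
d10 = 413/10
d11 = 6
endpoint = (-761/10, 74/5)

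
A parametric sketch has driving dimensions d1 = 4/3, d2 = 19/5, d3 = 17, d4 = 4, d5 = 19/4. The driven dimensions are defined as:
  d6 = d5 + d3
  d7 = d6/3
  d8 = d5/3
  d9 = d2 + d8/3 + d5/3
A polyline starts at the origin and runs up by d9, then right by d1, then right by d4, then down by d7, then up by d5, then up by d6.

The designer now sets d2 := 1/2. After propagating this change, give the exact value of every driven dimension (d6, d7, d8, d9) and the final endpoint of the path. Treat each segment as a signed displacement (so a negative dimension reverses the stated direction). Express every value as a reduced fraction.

Apply edit: d2 := 1/2
  d6 = d5 + d3 = 87/4
  d7 = d6/3 = 29/4
  d8 = d5/3 = 19/12
  d9 = d2 + d8/3 + d5/3 = 47/18
Walk from origin (0, 0):
  seg 1: up by d9 = 47/18 → (0, 47/18)
  seg 2: right by d1 = 4/3 → (4/3, 47/18)
  seg 3: right by d4 = 4 → (16/3, 47/18)
  seg 4: down by d7 = 29/4 → (16/3, -167/36)
  seg 5: up by d5 = 19/4 → (16/3, 1/9)
  seg 6: up by d6 = 87/4 → (16/3, 787/36)

d6 = 87/4
d7 = 29/4
d8 = 19/12
d9 = 47/18
endpoint = (16/3, 787/36)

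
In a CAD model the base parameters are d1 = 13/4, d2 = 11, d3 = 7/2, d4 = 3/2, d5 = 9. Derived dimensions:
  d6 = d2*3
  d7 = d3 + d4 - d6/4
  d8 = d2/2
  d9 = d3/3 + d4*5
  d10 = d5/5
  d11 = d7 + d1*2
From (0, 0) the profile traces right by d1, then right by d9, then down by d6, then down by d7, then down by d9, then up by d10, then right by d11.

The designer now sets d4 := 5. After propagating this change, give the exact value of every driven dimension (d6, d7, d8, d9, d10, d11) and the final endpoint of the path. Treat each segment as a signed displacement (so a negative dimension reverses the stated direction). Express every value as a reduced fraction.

d6 = 33
d7 = 1/4
d8 = 11/2
d9 = 157/6
d10 = 9/5
d11 = 27/4
endpoint = (217/6, -3457/60)

Apply edit: d4 := 5
  d6 = d2*3 = 33
  d7 = d3 + d4 - d6/4 = 1/4
  d8 = d2/2 = 11/2
  d9 = d3/3 + d4*5 = 157/6
  d10 = d5/5 = 9/5
  d11 = d7 + d1*2 = 27/4
Walk from origin (0, 0):
  seg 1: right by d1 = 13/4 → (13/4, 0)
  seg 2: right by d9 = 157/6 → (353/12, 0)
  seg 3: down by d6 = 33 → (353/12, -33)
  seg 4: down by d7 = 1/4 → (353/12, -133/4)
  seg 5: down by d9 = 157/6 → (353/12, -713/12)
  seg 6: up by d10 = 9/5 → (353/12, -3457/60)
  seg 7: right by d11 = 27/4 → (217/6, -3457/60)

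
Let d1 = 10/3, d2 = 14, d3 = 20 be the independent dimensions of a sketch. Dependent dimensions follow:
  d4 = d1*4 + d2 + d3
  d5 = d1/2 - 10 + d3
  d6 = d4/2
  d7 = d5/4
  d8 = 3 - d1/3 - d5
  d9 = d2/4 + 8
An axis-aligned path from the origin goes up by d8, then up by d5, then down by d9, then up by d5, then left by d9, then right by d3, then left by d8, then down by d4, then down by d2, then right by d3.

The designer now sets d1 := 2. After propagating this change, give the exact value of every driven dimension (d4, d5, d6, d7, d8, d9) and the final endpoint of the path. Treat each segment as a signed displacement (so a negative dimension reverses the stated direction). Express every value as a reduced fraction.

Apply edit: d1 := 2
  d4 = d1*4 + d2 + d3 = 42
  d5 = d1/2 - 10 + d3 = 11
  d6 = d4/2 = 21
  d7 = d5/4 = 11/4
  d8 = 3 - d1/3 - d5 = -26/3
  d9 = d2/4 + 8 = 23/2
Walk from origin (0, 0):
  seg 1: up by d8 = -26/3 → (0, -26/3)
  seg 2: up by d5 = 11 → (0, 7/3)
  seg 3: down by d9 = 23/2 → (0, -55/6)
  seg 4: up by d5 = 11 → (0, 11/6)
  seg 5: left by d9 = 23/2 → (-23/2, 11/6)
  seg 6: right by d3 = 20 → (17/2, 11/6)
  seg 7: left by d8 = -26/3 → (103/6, 11/6)
  seg 8: down by d4 = 42 → (103/6, -241/6)
  seg 9: down by d2 = 14 → (103/6, -325/6)
  seg 10: right by d3 = 20 → (223/6, -325/6)

d4 = 42
d5 = 11
d6 = 21
d7 = 11/4
d8 = -26/3
d9 = 23/2
endpoint = (223/6, -325/6)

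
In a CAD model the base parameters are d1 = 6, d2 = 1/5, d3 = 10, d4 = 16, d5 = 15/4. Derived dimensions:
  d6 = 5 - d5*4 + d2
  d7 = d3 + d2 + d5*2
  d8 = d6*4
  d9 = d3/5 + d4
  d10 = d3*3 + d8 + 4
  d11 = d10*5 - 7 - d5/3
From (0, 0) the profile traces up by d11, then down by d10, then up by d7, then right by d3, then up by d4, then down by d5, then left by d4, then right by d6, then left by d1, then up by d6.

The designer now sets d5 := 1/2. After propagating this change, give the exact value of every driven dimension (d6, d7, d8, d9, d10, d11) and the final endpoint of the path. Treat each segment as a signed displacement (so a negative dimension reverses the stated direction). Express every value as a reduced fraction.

Apply edit: d5 := 1/2
  d6 = 5 - d5*4 + d2 = 16/5
  d7 = d3 + d2 + d5*2 = 56/5
  d8 = d6*4 = 64/5
  d9 = d3/5 + d4 = 18
  d10 = d3*3 + d8 + 4 = 234/5
  d11 = d10*5 - 7 - d5/3 = 1361/6
Walk from origin (0, 0):
  seg 1: up by d11 = 1361/6 → (0, 1361/6)
  seg 2: down by d10 = 234/5 → (0, 5401/30)
  seg 3: up by d7 = 56/5 → (0, 5737/30)
  seg 4: right by d3 = 10 → (10, 5737/30)
  seg 5: up by d4 = 16 → (10, 6217/30)
  seg 6: down by d5 = 1/2 → (10, 3101/15)
  seg 7: left by d4 = 16 → (-6, 3101/15)
  seg 8: right by d6 = 16/5 → (-14/5, 3101/15)
  seg 9: left by d1 = 6 → (-44/5, 3101/15)
  seg 10: up by d6 = 16/5 → (-44/5, 3149/15)

d6 = 16/5
d7 = 56/5
d8 = 64/5
d9 = 18
d10 = 234/5
d11 = 1361/6
endpoint = (-44/5, 3149/15)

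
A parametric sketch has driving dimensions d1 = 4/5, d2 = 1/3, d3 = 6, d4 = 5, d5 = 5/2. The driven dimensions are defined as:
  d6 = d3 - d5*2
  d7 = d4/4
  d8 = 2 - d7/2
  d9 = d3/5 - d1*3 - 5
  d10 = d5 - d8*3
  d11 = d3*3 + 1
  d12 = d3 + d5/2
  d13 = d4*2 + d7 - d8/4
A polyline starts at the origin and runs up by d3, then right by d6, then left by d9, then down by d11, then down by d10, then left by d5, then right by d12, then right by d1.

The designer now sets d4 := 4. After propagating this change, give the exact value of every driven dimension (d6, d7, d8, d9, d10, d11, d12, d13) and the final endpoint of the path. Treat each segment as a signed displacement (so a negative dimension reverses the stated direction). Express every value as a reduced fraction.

Apply edit: d4 := 4
  d6 = d3 - d5*2 = 1
  d7 = d4/4 = 1
  d8 = 2 - d7/2 = 3/2
  d9 = d3/5 - d1*3 - 5 = -31/5
  d10 = d5 - d8*3 = -2
  d11 = d3*3 + 1 = 19
  d12 = d3 + d5/2 = 29/4
  d13 = d4*2 + d7 - d8/4 = 69/8
Walk from origin (0, 0):
  seg 1: up by d3 = 6 → (0, 6)
  seg 2: right by d6 = 1 → (1, 6)
  seg 3: left by d9 = -31/5 → (36/5, 6)
  seg 4: down by d11 = 19 → (36/5, -13)
  seg 5: down by d10 = -2 → (36/5, -11)
  seg 6: left by d5 = 5/2 → (47/10, -11)
  seg 7: right by d12 = 29/4 → (239/20, -11)
  seg 8: right by d1 = 4/5 → (51/4, -11)

d6 = 1
d7 = 1
d8 = 3/2
d9 = -31/5
d10 = -2
d11 = 19
d12 = 29/4
d13 = 69/8
endpoint = (51/4, -11)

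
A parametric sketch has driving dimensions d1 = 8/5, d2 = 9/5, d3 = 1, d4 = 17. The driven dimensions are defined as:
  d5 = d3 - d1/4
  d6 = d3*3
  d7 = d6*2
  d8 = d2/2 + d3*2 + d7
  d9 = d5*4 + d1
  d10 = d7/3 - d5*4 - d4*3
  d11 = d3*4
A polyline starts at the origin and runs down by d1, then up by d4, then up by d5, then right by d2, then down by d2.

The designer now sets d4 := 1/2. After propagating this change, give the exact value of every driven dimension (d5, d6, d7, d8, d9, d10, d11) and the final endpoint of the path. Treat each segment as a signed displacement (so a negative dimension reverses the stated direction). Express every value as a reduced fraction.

d5 = 3/5
d6 = 3
d7 = 6
d8 = 89/10
d9 = 4
d10 = -19/10
d11 = 4
endpoint = (9/5, -23/10)

Apply edit: d4 := 1/2
  d5 = d3 - d1/4 = 3/5
  d6 = d3*3 = 3
  d7 = d6*2 = 6
  d8 = d2/2 + d3*2 + d7 = 89/10
  d9 = d5*4 + d1 = 4
  d10 = d7/3 - d5*4 - d4*3 = -19/10
  d11 = d3*4 = 4
Walk from origin (0, 0):
  seg 1: down by d1 = 8/5 → (0, -8/5)
  seg 2: up by d4 = 1/2 → (0, -11/10)
  seg 3: up by d5 = 3/5 → (0, -1/2)
  seg 4: right by d2 = 9/5 → (9/5, -1/2)
  seg 5: down by d2 = 9/5 → (9/5, -23/10)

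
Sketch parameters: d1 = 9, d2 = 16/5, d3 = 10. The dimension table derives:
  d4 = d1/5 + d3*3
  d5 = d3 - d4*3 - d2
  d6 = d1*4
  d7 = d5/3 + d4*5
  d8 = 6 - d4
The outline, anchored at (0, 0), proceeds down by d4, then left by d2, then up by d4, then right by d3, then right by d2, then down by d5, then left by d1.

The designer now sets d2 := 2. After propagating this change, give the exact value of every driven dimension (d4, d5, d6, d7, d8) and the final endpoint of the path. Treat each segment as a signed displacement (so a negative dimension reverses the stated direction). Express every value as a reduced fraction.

d4 = 159/5
d5 = -437/5
d6 = 36
d7 = 1948/15
d8 = -129/5
endpoint = (1, 437/5)

Apply edit: d2 := 2
  d4 = d1/5 + d3*3 = 159/5
  d5 = d3 - d4*3 - d2 = -437/5
  d6 = d1*4 = 36
  d7 = d5/3 + d4*5 = 1948/15
  d8 = 6 - d4 = -129/5
Walk from origin (0, 0):
  seg 1: down by d4 = 159/5 → (0, -159/5)
  seg 2: left by d2 = 2 → (-2, -159/5)
  seg 3: up by d4 = 159/5 → (-2, 0)
  seg 4: right by d3 = 10 → (8, 0)
  seg 5: right by d2 = 2 → (10, 0)
  seg 6: down by d5 = -437/5 → (10, 437/5)
  seg 7: left by d1 = 9 → (1, 437/5)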